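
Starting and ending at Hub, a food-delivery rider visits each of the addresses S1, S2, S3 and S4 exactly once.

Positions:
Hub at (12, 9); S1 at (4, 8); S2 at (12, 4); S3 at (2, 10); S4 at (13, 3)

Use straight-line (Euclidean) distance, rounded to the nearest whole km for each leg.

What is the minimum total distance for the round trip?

With 4 stops there are 4!/2 = 12 distinct round trips (a route and its reverse cost the same).
Hub - S1 - S2 - S3 - S4 - Hub: 8+9+12+13+6 = 48
Hub - S1 - S2 - S4 - S3 - Hub: 8+9+1+13+10 = 41
Hub - S1 - S3 - S2 - S4 - Hub: 8+3+12+1+6 = 30
Hub - S1 - S3 - S4 - S2 - Hub: 8+3+13+1+5 = 30
Hub - S1 - S4 - S2 - S3 - Hub: 8+10+1+12+10 = 41
Hub - S1 - S4 - S3 - S2 - Hub: 8+10+13+12+5 = 48
Hub - S2 - S1 - S3 - S4 - Hub: 5+9+3+13+6 = 36
Hub - S2 - S1 - S4 - S3 - Hub: 5+9+10+13+10 = 47
Hub - S2 - S3 - S1 - S4 - Hub: 5+12+3+10+6 = 36
Hub - S2 - S4 - S1 - S3 - Hub: 5+1+10+3+10 = 29
Hub - S3 - S1 - S2 - S4 - Hub: 10+3+9+1+6 = 29
Hub - S3 - S2 - S1 - S4 - Hub: 10+12+9+10+6 = 47
The minimum is 29.
One optimal route: Hub → S2 → S4 → S1 → S3 → Hub (or its reverse).

29 km — the shortest possible round trip.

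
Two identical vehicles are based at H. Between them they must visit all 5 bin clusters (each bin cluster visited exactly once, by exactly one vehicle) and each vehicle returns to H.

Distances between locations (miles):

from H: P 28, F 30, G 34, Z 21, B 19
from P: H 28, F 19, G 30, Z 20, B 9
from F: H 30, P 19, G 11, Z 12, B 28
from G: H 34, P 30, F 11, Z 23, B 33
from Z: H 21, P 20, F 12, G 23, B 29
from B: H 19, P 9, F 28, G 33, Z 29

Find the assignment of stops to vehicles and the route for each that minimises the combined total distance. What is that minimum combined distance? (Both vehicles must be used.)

Try each way of splitting the stops between the two vehicles (each non-empty) and, for each split, find the best tour for each vehicle:
  {P} + {F, G, Z, B}: 56 + 96 = 152
  {F} + {P, G, Z, B}: 60 + 102 = 162
  {P, F} + {G, Z, B}: 77 + 96 = 173
  {G} + {P, F, Z, B}: 68 + 80 = 148
  {P, G} + {F, Z, B}: 92 + 80 = 172
  {F, G} + {P, Z, B}: 75 + 69 = 144
  … (15 splits in total)
  {Z} + {P, F, G, B}: 42 + 92 = 134  ← best
Best: vehicle 1 H → Z → H = 42; vehicle 2 H → G → F → P → B → H = 92; combined 134.

Minimum combined distance: 134 miles.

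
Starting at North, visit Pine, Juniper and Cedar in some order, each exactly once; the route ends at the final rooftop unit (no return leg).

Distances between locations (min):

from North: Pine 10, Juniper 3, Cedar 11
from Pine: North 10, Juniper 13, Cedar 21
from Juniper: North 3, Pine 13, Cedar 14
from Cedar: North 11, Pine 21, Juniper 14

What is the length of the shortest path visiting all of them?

There are 3! = 6 possible orderings.
North → Pine → Juniper → Cedar: 10+13+14 = 37
North → Pine → Cedar → Juniper: 10+21+14 = 45
North → Juniper → Pine → Cedar: 3+13+21 = 37
North → Juniper → Cedar → Pine: 3+14+21 = 38
North → Cedar → Pine → Juniper: 11+21+13 = 45
North → Cedar → Juniper → Pine: 11+14+13 = 38
The minimum is 37.
One shortest path: North → Pine → Juniper → Cedar.

Minimum one-way distance = 37 min.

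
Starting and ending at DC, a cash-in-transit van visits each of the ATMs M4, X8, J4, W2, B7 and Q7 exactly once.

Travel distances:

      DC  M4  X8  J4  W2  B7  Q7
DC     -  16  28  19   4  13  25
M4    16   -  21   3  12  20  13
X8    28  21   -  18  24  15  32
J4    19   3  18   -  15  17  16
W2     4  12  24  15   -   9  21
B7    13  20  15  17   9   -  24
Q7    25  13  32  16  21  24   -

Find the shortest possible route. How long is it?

87 — the shortest possible round trip.

With 6 stops there are 6!/2 = 360 distinct round trips (a route and its reverse cost the same).
DC - M4 - X8 - J4 - W2 - B7 - Q7 - DC: 16+21+18+15+9+24+25 = 128
DC - M4 - X8 - J4 - W2 - Q7 - B7 - DC: 16+21+18+15+21+24+13 = 128
DC - M4 - X8 - J4 - B7 - W2 - Q7 - DC: 16+21+18+17+9+21+25 = 127
DC - M4 - X8 - J4 - B7 - Q7 - W2 - DC: 16+21+18+17+24+21+4 = 121
DC - M4 - X8 - J4 - Q7 - W2 - B7 - DC: 16+21+18+16+21+9+13 = 114
DC - M4 - X8 - J4 - Q7 - B7 - W2 - DC: 16+21+18+16+24+9+4 = 108
DC - M4 - X8 - W2 - J4 - B7 - Q7 - DC: 16+21+24+15+17+24+25 = 142
DC - M4 - X8 - W2 - J4 - Q7 - B7 - DC: 16+21+24+15+16+24+13 = 129
… (352 more)
DC - W2 - B7 - X8 - J4 - M4 - Q7 - DC: 4+9+15+18+3+13+25 = 87  ← best
The minimum is 87.
One optimal route: DC → W2 → B7 → X8 → J4 → M4 → Q7 → DC (or its reverse).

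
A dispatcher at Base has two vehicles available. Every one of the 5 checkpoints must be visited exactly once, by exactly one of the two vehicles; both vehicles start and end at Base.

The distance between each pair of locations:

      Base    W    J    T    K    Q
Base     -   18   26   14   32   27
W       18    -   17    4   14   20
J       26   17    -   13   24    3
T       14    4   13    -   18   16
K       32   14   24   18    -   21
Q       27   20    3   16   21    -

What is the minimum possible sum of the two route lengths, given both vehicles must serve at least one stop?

Check every non-empty split of the stops between the two vehicles; for each half take its own optimal tour:
  {W} + {J, T, K, Q}: 36 + 82 = 118
  {J} + {W, T, K, Q}: 52 + 80 = 132
  {W, J} + {T, K, Q}: 61 + 80 = 141
  {T} + {W, J, K, Q}: 28 + 82 = 110
  {W, T} + {J, K, Q}: 36 + 82 = 118
  {J, T} + {W, K, Q}: 53 + 80 = 133
  … (15 splits in total)
Best: vehicle 1 Base → T → Base = 28; vehicle 2 Base → W → K → Q → J → Base = 82; combined 110.

Minimum combined distance: 110.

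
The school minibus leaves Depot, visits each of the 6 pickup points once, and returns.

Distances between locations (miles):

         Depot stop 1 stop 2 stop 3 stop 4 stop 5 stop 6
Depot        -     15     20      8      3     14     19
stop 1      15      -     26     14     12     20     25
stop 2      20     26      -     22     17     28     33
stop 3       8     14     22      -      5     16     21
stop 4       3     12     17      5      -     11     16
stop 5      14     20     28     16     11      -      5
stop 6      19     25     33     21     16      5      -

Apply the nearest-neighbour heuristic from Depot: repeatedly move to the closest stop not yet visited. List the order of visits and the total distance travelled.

From Depot: distances to unvisited — stop 4=3, stop 3=8, stop 5=14, stop 1=15, stop 6=19, stop 2=20. Nearest is stop 4 (3).
From stop 4: distances to unvisited — stop 3=5, stop 5=11, stop 1=12, stop 6=16, stop 2=17. Nearest is stop 3 (5).
From stop 3: distances to unvisited — stop 1=14, stop 5=16, stop 6=21, stop 2=22. Nearest is stop 1 (14).
From stop 1: distances to unvisited — stop 5=20, stop 6=25, stop 2=26. Nearest is stop 5 (20).
From stop 5: distances to unvisited — stop 6=5, stop 2=28. Nearest is stop 6 (5).
From stop 6: distances to unvisited — stop 2=33. Nearest is stop 2 (33).
Return stop 2→Depot: 20.
Total = 3 + 5 + 14 + 20 + 5 + 33 + 20 = 100.

100 miles along Depot → stop 4 → stop 3 → stop 1 → stop 5 → stop 6 → stop 2 → Depot.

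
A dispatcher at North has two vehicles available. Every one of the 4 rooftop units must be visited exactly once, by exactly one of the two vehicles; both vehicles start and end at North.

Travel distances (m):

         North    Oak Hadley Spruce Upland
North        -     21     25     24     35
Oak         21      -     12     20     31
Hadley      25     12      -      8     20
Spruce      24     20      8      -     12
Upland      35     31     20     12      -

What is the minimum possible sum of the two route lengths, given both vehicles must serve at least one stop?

122 m — the smallest possible combined total.

Check every non-empty split of the stops between the two vehicles; for each half take its own optimal tour:
  {Oak} + {Hadley, Spruce, Upland}: 42 + 80 = 122
  {Hadley} + {Oak, Spruce, Upland}: 50 + 88 = 138
  {Oak, Hadley} + {Spruce, Upland}: 58 + 71 = 129
  {Spruce} + {Oak, Hadley, Upland}: 48 + 88 = 136
  {Oak, Spruce} + {Hadley, Upland}: 65 + 80 = 145
  {Hadley, Spruce} + {Oak, Upland}: 57 + 87 = 144
  … (7 splits in total)
Best: vehicle 1 North → Oak → North = 42; vehicle 2 North → Hadley → Spruce → Upland → North = 80; combined 122.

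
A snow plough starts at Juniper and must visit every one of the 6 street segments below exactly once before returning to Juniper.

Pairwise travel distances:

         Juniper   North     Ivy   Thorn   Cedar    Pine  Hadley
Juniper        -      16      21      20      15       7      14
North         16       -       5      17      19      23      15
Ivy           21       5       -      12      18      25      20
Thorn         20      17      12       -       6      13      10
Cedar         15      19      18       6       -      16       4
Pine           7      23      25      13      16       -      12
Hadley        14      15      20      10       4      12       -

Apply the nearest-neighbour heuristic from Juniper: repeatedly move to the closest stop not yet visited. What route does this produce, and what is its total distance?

62 along Juniper → Pine → Hadley → Cedar → Thorn → Ivy → North → Juniper.

At Juniper the remaining stops are Pine 7, Hadley 14, Cedar 15, North 16, Thorn 20, Ivy 21; go to Pine.
At Pine the remaining stops are Hadley 12, Thorn 13, Cedar 16, North 23, Ivy 25; go to Hadley.
At Hadley the remaining stops are Cedar 4, Thorn 10, North 15, Ivy 20; go to Cedar.
At Cedar the remaining stops are Thorn 6, Ivy 18, North 19; go to Thorn.
At Thorn the remaining stops are Ivy 12, North 17; go to Ivy.
At Ivy the remaining stops are North 5; go to North.
Return North→Juniper: 16.
Total = 7 + 12 + 4 + 6 + 12 + 5 + 16 = 62.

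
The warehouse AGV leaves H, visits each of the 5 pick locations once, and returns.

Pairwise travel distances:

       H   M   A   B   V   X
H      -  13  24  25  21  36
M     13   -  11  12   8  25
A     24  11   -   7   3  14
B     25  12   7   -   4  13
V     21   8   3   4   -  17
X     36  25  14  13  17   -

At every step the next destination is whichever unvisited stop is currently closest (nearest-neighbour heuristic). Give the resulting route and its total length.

H → [M:13 / V:21 / A:24 / B:25 / X:36] → M (13)
M → [V:8 / A:11 / B:12 / X:25] → V (8)
V → [A:3 / B:4 / X:17] → A (3)
A → [B:7 / X:14] → B (7)
B → [X:13] → X (13)
Return X→H: 36.
Total = 13 + 8 + 3 + 7 + 13 + 36 = 80.

Total distance 80 via the nearest-neighbour route H → M → V → A → B → X → H.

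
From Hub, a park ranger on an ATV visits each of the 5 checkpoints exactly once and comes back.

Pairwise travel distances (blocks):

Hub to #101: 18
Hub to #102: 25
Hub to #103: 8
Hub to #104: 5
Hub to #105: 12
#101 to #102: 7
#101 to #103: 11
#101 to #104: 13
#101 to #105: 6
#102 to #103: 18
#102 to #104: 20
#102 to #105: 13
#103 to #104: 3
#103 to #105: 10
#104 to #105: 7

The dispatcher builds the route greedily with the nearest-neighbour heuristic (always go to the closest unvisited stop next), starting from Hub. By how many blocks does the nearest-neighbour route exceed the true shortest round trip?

5 blocks longer than the optimal tour.

From Hub: #104=5, #103=8, #105=12, #101=18, #102=25 → choose #104 (5).
From #104: #103=3, #105=7, #101=13, #102=20 → choose #103 (3).
From #103: #105=10, #101=11, #102=18 → choose #105 (10).
From #105: #101=6, #102=13 → choose #101 (6).
From #101: #102=7 → choose #102 (7).
NN route Hub → #104 → #103 → #105 → #101 → #102 → Hub costs 56.
Optimal: Hub → #103 → #101 → #102 → #105 → #104 → Hub costs 51 (by enumerating all 60 distinct tours).
Excess = 56 − 51 = 5.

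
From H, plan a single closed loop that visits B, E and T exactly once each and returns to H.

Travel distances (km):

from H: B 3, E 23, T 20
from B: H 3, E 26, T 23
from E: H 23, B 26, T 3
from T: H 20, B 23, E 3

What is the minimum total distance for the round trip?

There are 3 distinct closed tours to check (reversals are equivalent).
H-B-E-T-H: 3+26+3+20 = 52
H-B-T-E-H: 3+23+3+23 = 52
H-E-B-T-H: 23+26+23+20 = 92
The minimum is 52.
One optimal route: H → B → E → T → H (or its reverse).

52 km — the shortest possible round trip.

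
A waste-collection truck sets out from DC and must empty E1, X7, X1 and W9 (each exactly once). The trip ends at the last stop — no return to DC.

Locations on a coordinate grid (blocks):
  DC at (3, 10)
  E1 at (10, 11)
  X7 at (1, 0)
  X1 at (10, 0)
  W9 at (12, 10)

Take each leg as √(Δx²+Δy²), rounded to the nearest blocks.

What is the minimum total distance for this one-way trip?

Minimum one-way distance = 28 blocks.

There are 4! = 24 possible orderings.
DC → E1 → X7 → X1 → W9: 7+14+9+10 = 40
DC → E1 → X7 → W9 → X1: 7+14+15+10 = 46
DC → E1 → X1 → X7 → W9: 7+11+9+15 = 42
DC → E1 → X1 → W9 → X7: 7+11+10+15 = 43
DC → E1 → W9 → X7 → X1: 7+2+15+9 = 33
DC → E1 → W9 → X1 → X7: 7+2+10+9 = 28
DC → X7 → E1 → X1 → W9: 10+14+11+10 = 45
DC → X7 → E1 → W9 → X1: 10+14+2+10 = 36
DC → X7 → X1 → E1 → W9: 10+9+11+2 = 32
DC → X7 → X1 → W9 → E1: 10+9+10+2 = 31
DC → X7 → W9 → E1 → X1: 10+15+2+11 = 38
DC → X7 → W9 → X1 → E1: 10+15+10+11 = 46
DC → X1 → E1 → X7 → W9: 12+11+14+15 = 52
DC → X1 → E1 → W9 → X7: 12+11+2+15 = 40
… (10 more)
The minimum is 28.
One shortest path: DC → E1 → W9 → X1 → X7.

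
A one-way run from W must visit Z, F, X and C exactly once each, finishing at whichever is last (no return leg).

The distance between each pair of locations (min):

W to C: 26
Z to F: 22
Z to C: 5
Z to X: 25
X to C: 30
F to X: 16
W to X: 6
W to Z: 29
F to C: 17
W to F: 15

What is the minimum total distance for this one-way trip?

Shortest open route: 44 min.

There are 4! = 24 possible orderings.
W→Z→F→X→C: 29+22+16+30 = 97
W→Z→F→C→X: 29+22+17+30 = 98
W→Z→X→F→C: 29+25+16+17 = 87
W→Z→X→C→F: 29+25+30+17 = 101
W→Z→C→F→X: 29+5+17+16 = 67
W→Z→C→X→F: 29+5+30+16 = 80
W→F→Z→X→C: 15+22+25+30 = 92
W→F→Z→C→X: 15+22+5+30 = 72
W→F→X→Z→C: 15+16+25+5 = 61
W→F→X→C→Z: 15+16+30+5 = 66
W→F→C→Z→X: 15+17+5+25 = 62
W→F→C→X→Z: 15+17+30+25 = 87
W→X→Z→F→C: 6+25+22+17 = 70
W→X→Z→C→F: 6+25+5+17 = 53
… (10 more)
W→X→F→C→Z: 6+16+17+5 = 44  ← best
The minimum is 44.
One shortest path: W → X → F → C → Z.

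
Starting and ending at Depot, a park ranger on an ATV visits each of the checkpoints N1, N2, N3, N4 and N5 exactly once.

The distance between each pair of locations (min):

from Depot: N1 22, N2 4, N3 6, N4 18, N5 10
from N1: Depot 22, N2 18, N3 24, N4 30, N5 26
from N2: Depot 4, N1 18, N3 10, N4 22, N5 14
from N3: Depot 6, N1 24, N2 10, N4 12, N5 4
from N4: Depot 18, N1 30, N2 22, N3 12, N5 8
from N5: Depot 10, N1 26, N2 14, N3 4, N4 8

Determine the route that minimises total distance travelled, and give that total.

With 5 stops there are 5!/2 = 60 distinct round trips (a route and its reverse cost the same).
Depot-N1-N2-N3-N4-N5-Depot: 22+18+10+12+8+10 = 80
Depot-N1-N2-N3-N5-N4-Depot: 22+18+10+4+8+18 = 80
Depot-N1-N2-N4-N3-N5-Depot: 22+18+22+12+4+10 = 88
Depot-N1-N2-N4-N5-N3-Depot: 22+18+22+8+4+6 = 80
Depot-N1-N2-N5-N3-N4-Depot: 22+18+14+4+12+18 = 88
Depot-N1-N2-N5-N4-N3-Depot: 22+18+14+8+12+6 = 80
Depot-N1-N3-N2-N4-N5-Depot: 22+24+10+22+8+10 = 96
Depot-N1-N3-N2-N5-N4-Depot: 22+24+10+14+8+18 = 96
Depot-N1-N3-N4-N2-N5-Depot: 22+24+12+22+14+10 = 104
Depot-N1-N3-N4-N5-N2-Depot: 22+24+12+8+14+4 = 84
Depot-N1-N3-N5-N2-N4-Depot: 22+24+4+14+22+18 = 104
Depot-N1-N3-N5-N4-N2-Depot: 22+24+4+8+22+4 = 84
Depot-N1-N4-N2-N3-N5-Depot: 22+30+22+10+4+10 = 98
Depot-N1-N4-N2-N5-N3-Depot: 22+30+22+14+4+6 = 98
… (46 more)
Depot-N2-N1-N4-N5-N3-Depot: 4+18+30+8+4+6 = 70  ← best
The minimum is 70.
One optimal route: Depot → N2 → N1 → N4 → N5 → N3 → Depot (or its reverse).

Shortest round trip = 70 min.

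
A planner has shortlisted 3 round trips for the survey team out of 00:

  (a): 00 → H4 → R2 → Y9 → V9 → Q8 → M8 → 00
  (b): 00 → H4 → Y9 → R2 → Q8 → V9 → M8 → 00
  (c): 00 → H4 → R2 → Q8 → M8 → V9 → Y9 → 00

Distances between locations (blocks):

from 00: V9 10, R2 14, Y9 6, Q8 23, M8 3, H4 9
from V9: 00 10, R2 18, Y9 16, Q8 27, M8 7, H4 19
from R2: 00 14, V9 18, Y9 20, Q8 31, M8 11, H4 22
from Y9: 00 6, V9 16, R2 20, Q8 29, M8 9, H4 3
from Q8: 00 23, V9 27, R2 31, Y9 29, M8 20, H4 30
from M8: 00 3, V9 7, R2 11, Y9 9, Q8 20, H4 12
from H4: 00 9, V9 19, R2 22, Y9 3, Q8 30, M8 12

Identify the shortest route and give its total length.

100 blocks — (b) is the shortest.

(a): 9 + 22 + 20 + 16 + 27 + 20 + 3 = 117
(b): 9 + 3 + 20 + 31 + 27 + 7 + 3 = 100
(c): 9 + 22 + 31 + 20 + 7 + 16 + 6 = 111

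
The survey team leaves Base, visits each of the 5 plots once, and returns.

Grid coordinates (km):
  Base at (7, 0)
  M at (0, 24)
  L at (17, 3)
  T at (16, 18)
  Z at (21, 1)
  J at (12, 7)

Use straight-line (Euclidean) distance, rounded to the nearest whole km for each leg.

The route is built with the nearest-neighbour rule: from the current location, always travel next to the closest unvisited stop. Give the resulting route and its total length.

79 km along Base → J → L → Z → T → M → Base.

From Base: distances to unvisited — J=9, L=10, Z=14, T=20, M=25. Nearest is J (9).
From J: distances to unvisited — L=6, Z=11, T=12, M=21. Nearest is L (6).
From L: distances to unvisited — Z=4, T=15, M=27. Nearest is Z (4).
From Z: distances to unvisited — T=18, M=31. Nearest is T (18).
From T: distances to unvisited — M=17. Nearest is M (17).
Return M→Base: 25.
Total = 9 + 6 + 4 + 18 + 17 + 25 = 79.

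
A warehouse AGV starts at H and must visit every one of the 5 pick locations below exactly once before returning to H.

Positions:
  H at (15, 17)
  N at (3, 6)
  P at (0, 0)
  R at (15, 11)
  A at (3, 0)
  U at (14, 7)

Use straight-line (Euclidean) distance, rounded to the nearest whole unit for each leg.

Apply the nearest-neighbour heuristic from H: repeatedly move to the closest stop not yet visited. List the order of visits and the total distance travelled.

From H: distances to unvisited — R=6, U=10, N=16, A=21, P=23. Nearest is R (6).
From R: distances to unvisited — U=4, N=13, A=16, P=19. Nearest is U (4).
From U: distances to unvisited — N=11, A=13, P=16. Nearest is N (11).
From N: distances to unvisited — A=6, P=7. Nearest is A (6).
From A: distances to unvisited — P=3. Nearest is P (3).
Return P→H: 23.
Total = 6 + 4 + 11 + 6 + 3 + 23 = 53.

53 along H → R → U → N → A → P → H.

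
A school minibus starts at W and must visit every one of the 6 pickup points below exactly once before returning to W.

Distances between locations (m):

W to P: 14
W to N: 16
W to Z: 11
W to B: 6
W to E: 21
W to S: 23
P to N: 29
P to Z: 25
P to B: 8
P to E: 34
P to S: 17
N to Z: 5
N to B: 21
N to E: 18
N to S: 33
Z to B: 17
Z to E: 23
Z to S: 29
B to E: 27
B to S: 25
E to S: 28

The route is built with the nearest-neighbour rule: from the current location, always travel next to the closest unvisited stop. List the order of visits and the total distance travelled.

Total distance 93 m via the nearest-neighbour route W → B → P → S → E → N → Z → W.

From W: distances to unvisited — B=6, Z=11, P=14, N=16, E=21, S=23. Nearest is B (6).
From B: distances to unvisited — P=8, Z=17, N=21, S=25, E=27. Nearest is P (8).
From P: distances to unvisited — S=17, Z=25, N=29, E=34. Nearest is S (17).
From S: distances to unvisited — E=28, Z=29, N=33. Nearest is E (28).
From E: distances to unvisited — N=18, Z=23. Nearest is N (18).
From N: distances to unvisited — Z=5. Nearest is Z (5).
Return Z→W: 11.
Total = 6 + 8 + 17 + 28 + 18 + 5 + 11 = 93.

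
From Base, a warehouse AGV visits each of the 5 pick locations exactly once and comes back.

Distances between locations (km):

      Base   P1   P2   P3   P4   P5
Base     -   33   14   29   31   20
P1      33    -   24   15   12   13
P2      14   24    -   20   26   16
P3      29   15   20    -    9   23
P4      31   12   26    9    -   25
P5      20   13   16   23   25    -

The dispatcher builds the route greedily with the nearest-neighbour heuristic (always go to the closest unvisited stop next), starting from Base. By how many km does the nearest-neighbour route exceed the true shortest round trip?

Base: P2=14, P5=20, P3=29, P4=31, P1=33 ⇒ P2
P2: P5=16, P3=20, P1=24, P4=26 ⇒ P5
P5: P1=13, P3=23, P4=25 ⇒ P1
P1: P4=12, P3=15 ⇒ P4
P4: P3=9 ⇒ P3
NN route Base → P2 → P5 → P1 → P4 → P3 → Base costs 93.
Optimal: Base → P2 → P3 → P4 → P1 → P5 → Base costs 88 (by enumerating all 60 distinct tours).
Excess = 93 − 88 = 5.

Excess over optimum: 5 km.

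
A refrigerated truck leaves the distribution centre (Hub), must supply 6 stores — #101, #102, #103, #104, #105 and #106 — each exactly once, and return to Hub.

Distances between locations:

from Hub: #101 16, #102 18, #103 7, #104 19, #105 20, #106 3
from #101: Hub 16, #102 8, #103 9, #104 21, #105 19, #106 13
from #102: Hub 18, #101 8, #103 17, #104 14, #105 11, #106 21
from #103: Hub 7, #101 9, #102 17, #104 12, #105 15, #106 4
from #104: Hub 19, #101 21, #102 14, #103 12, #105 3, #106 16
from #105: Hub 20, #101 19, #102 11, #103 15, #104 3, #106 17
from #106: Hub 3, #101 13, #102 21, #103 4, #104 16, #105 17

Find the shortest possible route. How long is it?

Shortest round trip = 57.

With 6 stops there are 6!/2 = 360 distinct round trips (a route and its reverse cost the same).
Hub→#101→#102→#103→#104→#105→#106→Hub: 16+8+17+12+3+17+3 = 76
Hub→#101→#102→#103→#104→#106→#105→Hub: 16+8+17+12+16+17+20 = 106
Hub→#101→#102→#103→#105→#104→#106→Hub: 16+8+17+15+3+16+3 = 78
Hub→#101→#102→#103→#105→#106→#104→Hub: 16+8+17+15+17+16+19 = 108
Hub→#101→#102→#103→#106→#104→#105→Hub: 16+8+17+4+16+3+20 = 84
Hub→#101→#102→#103→#106→#105→#104→Hub: 16+8+17+4+17+3+19 = 84
Hub→#101→#102→#104→#103→#105→#106→Hub: 16+8+14+12+15+17+3 = 85
Hub→#101→#102→#104→#103→#106→#105→Hub: 16+8+14+12+4+17+20 = 91
… (352 more)
Hub→#101→#102→#105→#104→#103→#106→Hub: 16+8+11+3+12+4+3 = 57  ← best
The minimum is 57.
One optimal route: Hub → #101 → #102 → #105 → #104 → #103 → #106 → Hub (or its reverse).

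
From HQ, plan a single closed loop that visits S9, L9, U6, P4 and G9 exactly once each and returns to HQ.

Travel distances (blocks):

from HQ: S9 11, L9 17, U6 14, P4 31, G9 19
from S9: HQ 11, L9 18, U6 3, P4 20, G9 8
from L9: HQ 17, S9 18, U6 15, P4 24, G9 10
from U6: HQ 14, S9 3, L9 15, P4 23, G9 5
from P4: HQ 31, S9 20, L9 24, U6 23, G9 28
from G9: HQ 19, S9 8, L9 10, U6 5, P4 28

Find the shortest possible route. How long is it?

There are 60 distinct closed tours to check (reversals are equivalent).
HQ → S9 → L9 → U6 → P4 → G9 → HQ: 11+18+15+23+28+19 = 114
HQ → S9 → L9 → U6 → G9 → P4 → HQ: 11+18+15+5+28+31 = 108
HQ → S9 → L9 → P4 → U6 → G9 → HQ: 11+18+24+23+5+19 = 100
HQ → S9 → L9 → P4 → G9 → U6 → HQ: 11+18+24+28+5+14 = 100
HQ → S9 → L9 → G9 → U6 → P4 → HQ: 11+18+10+5+23+31 = 98
HQ → S9 → L9 → G9 → P4 → U6 → HQ: 11+18+10+28+23+14 = 104
HQ → S9 → U6 → L9 → P4 → G9 → HQ: 11+3+15+24+28+19 = 100
HQ → S9 → U6 → L9 → G9 → P4 → HQ: 11+3+15+10+28+31 = 98
HQ → S9 → U6 → P4 → L9 → G9 → HQ: 11+3+23+24+10+19 = 90
HQ → S9 → U6 → P4 → G9 → L9 → HQ: 11+3+23+28+10+17 = 92
HQ → S9 → U6 → G9 → L9 → P4 → HQ: 11+3+5+10+24+31 = 84
HQ → S9 → U6 → G9 → P4 → L9 → HQ: 11+3+5+28+24+17 = 88
HQ → S9 → P4 → L9 → U6 → G9 → HQ: 11+20+24+15+5+19 = 94
HQ → S9 → P4 → L9 → G9 → U6 → HQ: 11+20+24+10+5+14 = 84
… (46 more)
The minimum is 84.
One optimal route: HQ → S9 → U6 → G9 → L9 → P4 → HQ (or its reverse).

Minimum total distance: 84 blocks.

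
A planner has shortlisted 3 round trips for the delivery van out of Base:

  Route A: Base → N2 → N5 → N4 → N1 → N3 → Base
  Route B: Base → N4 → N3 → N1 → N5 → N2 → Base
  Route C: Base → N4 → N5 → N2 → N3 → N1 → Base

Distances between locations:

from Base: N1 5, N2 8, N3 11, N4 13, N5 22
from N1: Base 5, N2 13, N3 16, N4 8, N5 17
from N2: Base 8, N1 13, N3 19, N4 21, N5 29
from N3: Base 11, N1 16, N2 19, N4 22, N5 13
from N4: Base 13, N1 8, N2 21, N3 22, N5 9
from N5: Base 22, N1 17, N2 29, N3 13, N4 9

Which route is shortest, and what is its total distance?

81 — Route A is the shortest.

Route A: 8 + 29 + 9 + 8 + 16 + 11 = 81
Route B: 13 + 22 + 16 + 17 + 29 + 8 = 105
Route C: 13 + 9 + 29 + 19 + 16 + 5 = 91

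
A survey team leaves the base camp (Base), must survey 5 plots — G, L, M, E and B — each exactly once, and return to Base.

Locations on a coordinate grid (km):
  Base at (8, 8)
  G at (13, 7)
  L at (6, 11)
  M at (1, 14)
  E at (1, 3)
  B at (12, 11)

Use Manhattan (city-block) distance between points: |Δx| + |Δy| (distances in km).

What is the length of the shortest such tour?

48 km — the shortest possible round trip.

Base-G-L-M-E-B-Base: 6+11+8+11+19+7 = 62
Base-G-L-M-B-E-Base: 6+11+8+14+19+12 = 70
Base-G-L-E-M-B-Base: 6+11+13+11+14+7 = 62
Base-G-L-E-B-M-Base: 6+11+13+19+14+13 = 76
Base-G-L-B-M-E-Base: 6+11+6+14+11+12 = 60
Base-G-L-B-E-M-Base: 6+11+6+19+11+13 = 66
Base-G-M-L-E-B-Base: 6+19+8+13+19+7 = 72
Base-G-M-L-B-E-Base: 6+19+8+6+19+12 = 70
Base-G-M-E-L-B-Base: 6+19+11+13+6+7 = 62
Base-G-M-E-B-L-Base: 6+19+11+19+6+5 = 66
Base-G-M-B-L-E-Base: 6+19+14+6+13+12 = 70
Base-G-M-B-E-L-Base: 6+19+14+19+13+5 = 76
Base-G-E-L-M-B-Base: 6+16+13+8+14+7 = 64
Base-G-E-L-B-M-Base: 6+16+13+6+14+13 = 68
… (46 more)
Base-G-B-L-M-E-Base: 6+5+6+8+11+12 = 48  ← best
The minimum is 48.
One optimal route: Base → G → B → L → M → E → Base (or its reverse).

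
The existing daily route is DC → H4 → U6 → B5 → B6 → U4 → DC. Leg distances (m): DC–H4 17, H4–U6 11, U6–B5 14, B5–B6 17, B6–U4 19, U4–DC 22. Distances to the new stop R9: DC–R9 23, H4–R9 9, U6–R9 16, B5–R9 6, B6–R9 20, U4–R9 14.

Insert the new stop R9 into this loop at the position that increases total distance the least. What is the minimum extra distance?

Insertion cost between consecutive stops i–j is d(i,R9) + d(R9,j) − d(i,j):
  between DC and H4: 23 + 9 − 17 = 15
  between H4 and U6: 9 + 16 − 11 = 14
  between U6 and B5: 16 + 6 − 14 = 8
  between B5 and B6: 6 + 20 − 17 = 9
  between B6 and U4: 20 + 14 − 19 = 15
  between U4 and DC: 14 + 23 − 22 = 15
Cheapest insertion is between U6 and B5, adding 8.
New total = 100 + 8 = 108.

Minimum extra distance: 8 m, inserting R9 between U6 and B5.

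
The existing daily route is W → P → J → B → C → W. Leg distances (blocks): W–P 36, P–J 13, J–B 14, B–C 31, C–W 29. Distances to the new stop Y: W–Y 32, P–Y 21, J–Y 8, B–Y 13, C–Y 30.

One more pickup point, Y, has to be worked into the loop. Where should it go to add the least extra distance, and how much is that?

Insertion cost between consecutive stops i–j is d(i,Y) + d(Y,j) − d(i,j):
  between W and P: 32 + 21 − 36 = 17
  between P and J: 21 + 8 − 13 = 16
  between J and B: 8 + 13 − 14 = 7
  between B and C: 13 + 30 − 31 = 12
  between C and W: 30 + 32 − 29 = 33
Cheapest insertion is between J and B, adding 7.
New total = 123 + 7 = 130.

+7 blocks — insert Y between J and B.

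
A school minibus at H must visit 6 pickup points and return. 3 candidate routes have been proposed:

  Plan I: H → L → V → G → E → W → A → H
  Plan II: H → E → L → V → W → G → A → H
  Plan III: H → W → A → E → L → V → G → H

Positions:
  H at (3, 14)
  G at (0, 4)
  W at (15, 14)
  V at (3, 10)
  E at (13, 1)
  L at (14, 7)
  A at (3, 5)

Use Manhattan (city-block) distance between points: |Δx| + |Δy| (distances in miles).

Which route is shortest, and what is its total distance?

Plan I: 18 + 14 + 9 + 16 + 15 + 21 + 9 = 102
Plan II: 23 + 7 + 14 + 16 + 25 + 4 + 9 = 98
Plan III: 12 + 21 + 14 + 7 + 14 + 9 + 13 = 90

90 miles — Plan III is the shortest.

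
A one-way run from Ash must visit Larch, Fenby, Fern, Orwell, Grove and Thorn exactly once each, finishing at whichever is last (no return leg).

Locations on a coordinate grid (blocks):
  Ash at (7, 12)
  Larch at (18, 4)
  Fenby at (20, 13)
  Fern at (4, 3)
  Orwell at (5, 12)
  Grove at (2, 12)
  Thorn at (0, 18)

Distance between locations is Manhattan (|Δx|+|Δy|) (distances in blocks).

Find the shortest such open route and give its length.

There are 6! = 720 possible orderings.
Ash→Larch→Fenby→Fern→Orwell→Grove→Thorn: 19+11+26+10+3+8 = 77
Ash→Larch→Fenby→Fern→Orwell→Thorn→Grove: 19+11+26+10+11+8 = 85
Ash→Larch→Fenby→Fern→Grove→Orwell→Thorn: 19+11+26+11+3+11 = 81
Ash→Larch→Fenby→Fern→Grove→Thorn→Orwell: 19+11+26+11+8+11 = 86
Ash→Larch→Fenby→Fern→Thorn→Orwell→Grove: 19+11+26+19+11+3 = 89
Ash→Larch→Fenby→Fern→Thorn→Grove→Orwell: 19+11+26+19+8+3 = 86
Ash→Larch→Fenby→Orwell→Fern→Grove→Thorn: 19+11+16+10+11+8 = 75
Ash→Larch→Fenby→Orwell→Fern→Thorn→Grove: 19+11+16+10+19+8 = 83
… (712 more)
Ash→Orwell→Grove→Thorn→Fern→Larch→Fenby: 2+3+8+19+15+11 = 58  ← best
The minimum is 58.
One shortest path: Ash → Orwell → Grove → Thorn → Fern → Larch → Fenby.

Shortest open route: 58 blocks.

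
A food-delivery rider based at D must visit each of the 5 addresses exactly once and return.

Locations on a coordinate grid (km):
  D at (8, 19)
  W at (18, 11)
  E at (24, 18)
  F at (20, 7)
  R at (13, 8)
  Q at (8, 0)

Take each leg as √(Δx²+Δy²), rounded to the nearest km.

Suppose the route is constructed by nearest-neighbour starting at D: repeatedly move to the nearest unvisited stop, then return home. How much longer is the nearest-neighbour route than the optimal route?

Excess over optimum: 13 km.

From D: R=12, W=13, E=16, F=17, Q=19 → choose R (12).
From R: W=6, F=7, Q=9, E=15 → choose W (6).
From W: F=4, E=9, Q=15 → choose F (4).
From F: E=12, Q=14 → choose E (12).
From E: Q=24 → choose Q (24).
NN route D → R → W → F → E → Q → D costs 77.
Optimal: D → E → W → F → R → Q → D costs 64 (by enumerating all 60 distinct tours).
Excess = 77 − 64 = 13.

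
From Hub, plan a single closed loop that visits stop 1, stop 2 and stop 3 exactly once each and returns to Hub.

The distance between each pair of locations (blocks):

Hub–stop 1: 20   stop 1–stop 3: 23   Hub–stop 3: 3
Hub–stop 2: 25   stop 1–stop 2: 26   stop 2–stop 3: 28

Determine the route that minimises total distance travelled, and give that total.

There are 3 distinct closed tours to check (reversals are equivalent).
Hub → stop 1 → stop 2 → stop 3 → Hub: 20+26+28+3 = 77
Hub → stop 1 → stop 3 → stop 2 → Hub: 20+23+28+25 = 96
Hub → stop 2 → stop 1 → stop 3 → Hub: 25+26+23+3 = 77
The minimum is 77.
One optimal route: Hub → stop 1 → stop 2 → stop 3 → Hub (or its reverse).

77 blocks — the shortest possible round trip.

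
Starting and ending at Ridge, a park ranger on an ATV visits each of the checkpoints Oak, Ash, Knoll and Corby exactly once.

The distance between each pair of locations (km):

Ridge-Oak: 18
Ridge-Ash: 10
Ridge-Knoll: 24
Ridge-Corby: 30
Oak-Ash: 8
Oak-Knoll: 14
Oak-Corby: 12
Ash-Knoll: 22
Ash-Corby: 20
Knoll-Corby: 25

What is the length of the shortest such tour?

With 4 stops there are 4!/2 = 12 distinct round trips (a route and its reverse cost the same).
Ridge→Oak→Ash→Knoll→Corby→Ridge: 18+8+22+25+30 = 103
Ridge→Oak→Ash→Corby→Knoll→Ridge: 18+8+20+25+24 = 95
Ridge→Oak→Knoll→Ash→Corby→Ridge: 18+14+22+20+30 = 104
Ridge→Oak→Knoll→Corby→Ash→Ridge: 18+14+25+20+10 = 87
Ridge→Oak→Corby→Ash→Knoll→Ridge: 18+12+20+22+24 = 96
Ridge→Oak→Corby→Knoll→Ash→Ridge: 18+12+25+22+10 = 87
Ridge→Ash→Oak→Knoll→Corby→Ridge: 10+8+14+25+30 = 87
Ridge→Ash→Oak→Corby→Knoll→Ridge: 10+8+12+25+24 = 79
Ridge→Ash→Knoll→Oak→Corby→Ridge: 10+22+14+12+30 = 88
Ridge→Ash→Corby→Oak→Knoll→Ridge: 10+20+12+14+24 = 80
Ridge→Knoll→Oak→Ash→Corby→Ridge: 24+14+8+20+30 = 96
Ridge→Knoll→Ash→Oak→Corby→Ridge: 24+22+8+12+30 = 96
The minimum is 79.
One optimal route: Ridge → Ash → Oak → Corby → Knoll → Ridge (or its reverse).

79 km — the shortest possible round trip.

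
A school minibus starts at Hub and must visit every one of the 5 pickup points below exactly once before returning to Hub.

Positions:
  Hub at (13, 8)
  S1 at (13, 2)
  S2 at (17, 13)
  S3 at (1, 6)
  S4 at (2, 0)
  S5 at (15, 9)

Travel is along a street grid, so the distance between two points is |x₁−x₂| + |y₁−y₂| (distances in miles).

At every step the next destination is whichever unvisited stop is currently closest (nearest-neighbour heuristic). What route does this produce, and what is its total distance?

Hub → [S5:3 / S1:6 / S2:9 / S3:14 / S4:19] → S5 (3)
S5 → [S2:6 / S1:9 / S3:17 / S4:22] → S2 (6)
S2 → [S1:15 / S3:23 / S4:28] → S1 (15)
S1 → [S4:13 / S3:16] → S4 (13)
S4 → [S3:7] → S3 (7)
Return S3→Hub: 14.
Total = 3 + 6 + 15 + 13 + 7 + 14 = 58.

Total distance 58 miles via the nearest-neighbour route Hub → S5 → S2 → S1 → S4 → S3 → Hub.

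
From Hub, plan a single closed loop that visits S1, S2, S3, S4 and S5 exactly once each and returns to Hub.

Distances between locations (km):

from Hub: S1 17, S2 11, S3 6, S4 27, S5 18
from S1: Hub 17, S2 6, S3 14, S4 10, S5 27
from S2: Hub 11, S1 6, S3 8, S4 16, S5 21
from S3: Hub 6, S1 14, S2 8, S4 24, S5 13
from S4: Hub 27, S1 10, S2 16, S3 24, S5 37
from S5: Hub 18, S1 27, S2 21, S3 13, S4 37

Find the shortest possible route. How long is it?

Hub - S1 - S2 - S3 - S4 - S5 - Hub: 17+6+8+24+37+18 = 110
Hub - S1 - S2 - S3 - S5 - S4 - Hub: 17+6+8+13+37+27 = 108
Hub - S1 - S2 - S4 - S3 - S5 - Hub: 17+6+16+24+13+18 = 94
Hub - S1 - S2 - S4 - S5 - S3 - Hub: 17+6+16+37+13+6 = 95
Hub - S1 - S2 - S5 - S3 - S4 - Hub: 17+6+21+13+24+27 = 108
Hub - S1 - S2 - S5 - S4 - S3 - Hub: 17+6+21+37+24+6 = 111
Hub - S1 - S3 - S2 - S4 - S5 - Hub: 17+14+8+16+37+18 = 110
Hub - S1 - S3 - S2 - S5 - S4 - Hub: 17+14+8+21+37+27 = 124
Hub - S1 - S3 - S4 - S2 - S5 - Hub: 17+14+24+16+21+18 = 110
Hub - S1 - S3 - S4 - S5 - S2 - Hub: 17+14+24+37+21+11 = 124
Hub - S1 - S3 - S5 - S2 - S4 - Hub: 17+14+13+21+16+27 = 108
Hub - S1 - S3 - S5 - S4 - S2 - Hub: 17+14+13+37+16+11 = 108
Hub - S1 - S4 - S2 - S3 - S5 - Hub: 17+10+16+8+13+18 = 82
Hub - S1 - S4 - S2 - S5 - S3 - Hub: 17+10+16+21+13+6 = 83
… (46 more)
The minimum is 82.
One optimal route: Hub → S1 → S4 → S2 → S3 → S5 → Hub (or its reverse).

Shortest round trip = 82 km.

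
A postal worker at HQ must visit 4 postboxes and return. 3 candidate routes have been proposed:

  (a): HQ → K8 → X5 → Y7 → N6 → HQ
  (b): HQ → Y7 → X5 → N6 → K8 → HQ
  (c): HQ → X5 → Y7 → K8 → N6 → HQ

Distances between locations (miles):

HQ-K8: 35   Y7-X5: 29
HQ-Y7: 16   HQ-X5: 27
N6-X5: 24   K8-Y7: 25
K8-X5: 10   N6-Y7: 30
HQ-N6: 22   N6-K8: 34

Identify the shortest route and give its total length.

Shortest is (a), total 126 miles.

(a): 35 + 10 + 29 + 30 + 22 = 126
(b): 16 + 29 + 24 + 34 + 35 = 138
(c): 27 + 29 + 25 + 34 + 22 = 137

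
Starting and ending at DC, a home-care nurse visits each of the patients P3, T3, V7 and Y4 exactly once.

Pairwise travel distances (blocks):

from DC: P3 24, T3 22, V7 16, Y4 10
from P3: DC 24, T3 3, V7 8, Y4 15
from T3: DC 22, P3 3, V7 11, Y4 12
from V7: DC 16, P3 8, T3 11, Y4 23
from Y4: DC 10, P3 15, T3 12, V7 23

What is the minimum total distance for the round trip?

With 4 stops there are 4!/2 = 12 distinct round trips (a route and its reverse cost the same).
DC→P3→T3→V7→Y4→DC: 24+3+11+23+10 = 71
DC→P3→T3→Y4→V7→DC: 24+3+12+23+16 = 78
DC→P3→V7→T3→Y4→DC: 24+8+11+12+10 = 65
DC→P3→V7→Y4→T3→DC: 24+8+23+12+22 = 89
DC→P3→Y4→T3→V7→DC: 24+15+12+11+16 = 78
DC→P3→Y4→V7→T3→DC: 24+15+23+11+22 = 95
DC→T3→P3→V7→Y4→DC: 22+3+8+23+10 = 66
DC→T3→P3→Y4→V7→DC: 22+3+15+23+16 = 79
DC→T3→V7→P3→Y4→DC: 22+11+8+15+10 = 66
DC→T3→Y4→P3→V7→DC: 22+12+15+8+16 = 73
DC→V7→P3→T3→Y4→DC: 16+8+3+12+10 = 49
DC→V7→T3→P3→Y4→DC: 16+11+3+15+10 = 55
The minimum is 49.
One optimal route: DC → V7 → P3 → T3 → Y4 → DC (or its reverse).

Shortest round trip = 49 blocks.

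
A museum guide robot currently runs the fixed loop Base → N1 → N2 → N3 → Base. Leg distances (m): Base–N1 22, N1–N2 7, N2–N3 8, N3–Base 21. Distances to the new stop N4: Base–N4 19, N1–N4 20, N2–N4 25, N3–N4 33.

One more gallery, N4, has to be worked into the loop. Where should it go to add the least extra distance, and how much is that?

Insertion cost between consecutive stops i–j is d(i,N4) + d(N4,j) − d(i,j):
  between Base and N1: 19 + 20 − 22 = 17
  between N1 and N2: 20 + 25 − 7 = 38
  between N2 and N3: 25 + 33 − 8 = 50
  between N3 and Base: 33 + 19 − 21 = 31
Cheapest insertion is between Base and N1, adding 17.
New total = 58 + 17 = 75.

Minimum extra distance: 17 m, inserting N4 between Base and N1.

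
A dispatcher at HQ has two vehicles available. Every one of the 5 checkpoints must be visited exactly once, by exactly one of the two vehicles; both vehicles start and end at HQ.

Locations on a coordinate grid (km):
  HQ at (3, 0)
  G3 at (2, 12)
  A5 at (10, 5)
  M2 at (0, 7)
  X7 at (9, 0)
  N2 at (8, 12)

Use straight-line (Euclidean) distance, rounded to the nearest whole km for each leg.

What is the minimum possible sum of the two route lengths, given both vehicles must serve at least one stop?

Check every non-empty split of the stops between the two vehicles; for each half take its own optimal tour:
  {G3} + {A5, M2, X7, N2}: 24 + 35 = 59
  {A5} + {G3, M2, X7, N2}: 18 + 37 = 55
  {G3, A5} + {M2, X7, N2}: 32 + 35 = 67
  {M2} + {G3, A5, X7, N2}: 16 + 36 = 52
  {G3, M2} + {A5, X7, N2}: 25 + 31 = 56
  {A5, M2} + {G3, X7, N2}: 27 + 36 = 63
  … (15 splits in total)
  {X7} + {G3, A5, M2, N2}: 12 + 35 = 47  ← best
Best: vehicle 1 HQ → X7 → HQ = 12; vehicle 2 HQ → A5 → N2 → G3 → M2 → HQ = 35; combined 47.

47 km — the smallest possible combined total.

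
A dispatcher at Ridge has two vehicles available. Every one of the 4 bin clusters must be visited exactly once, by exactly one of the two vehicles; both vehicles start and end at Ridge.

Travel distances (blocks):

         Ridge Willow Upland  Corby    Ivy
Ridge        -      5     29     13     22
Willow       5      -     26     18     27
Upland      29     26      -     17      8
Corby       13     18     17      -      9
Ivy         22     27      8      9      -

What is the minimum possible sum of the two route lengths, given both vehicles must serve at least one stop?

69 blocks — the smallest possible combined total.

There are 2^3 − 1 = 7 ways to divide the 4 stops into two non-empty groups. For each, the best each vehicle can do is its own shortest tour through its group:
  {Willow} + {Upland, Corby, Ivy}: 10 + 59 = 69
  {Upland} + {Willow, Corby, Ivy}: 58 + 54 = 112
  {Willow, Upland} + {Corby, Ivy}: 60 + 44 = 104
  {Corby} + {Willow, Upland, Ivy}: 26 + 61 = 87
  {Willow, Corby} + {Upland, Ivy}: 36 + 59 = 95
  {Upland, Corby} + {Willow, Ivy}: 59 + 54 = 113
  … (7 splits in total)
Best: vehicle 1 Ridge → Willow → Ridge = 10; vehicle 2 Ridge → Upland → Ivy → Corby → Ridge = 59; combined 69.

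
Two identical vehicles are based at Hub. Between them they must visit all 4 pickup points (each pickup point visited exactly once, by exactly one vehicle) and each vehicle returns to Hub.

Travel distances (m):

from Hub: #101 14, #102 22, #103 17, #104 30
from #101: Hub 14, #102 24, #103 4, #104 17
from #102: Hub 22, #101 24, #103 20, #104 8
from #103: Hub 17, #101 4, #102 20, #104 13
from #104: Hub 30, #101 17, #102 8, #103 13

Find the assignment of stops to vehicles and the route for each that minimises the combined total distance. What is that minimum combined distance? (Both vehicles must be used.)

There are 2^3 − 1 = 7 ways to divide the 4 stops into two non-empty groups. For each, the best each vehicle can do is its own shortest tour through its group:
  {#101} + {#102, #103, #104}: 28 + 60 = 88
  {#102} + {#101, #103, #104}: 44 + 61 = 105
  {#101, #102} + {#103, #104}: 60 + 60 = 120
  {#103} + {#101, #102, #104}: 34 + 61 = 95
  {#101, #103} + {#102, #104}: 35 + 60 = 95
  {#102, #103} + {#101, #104}: 59 + 61 = 120
  … (7 splits in total)
Best: vehicle 1 Hub → #101 → Hub = 28; vehicle 2 Hub → #102 → #104 → #103 → Hub = 60; combined 88.

88 m — the smallest possible combined total.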